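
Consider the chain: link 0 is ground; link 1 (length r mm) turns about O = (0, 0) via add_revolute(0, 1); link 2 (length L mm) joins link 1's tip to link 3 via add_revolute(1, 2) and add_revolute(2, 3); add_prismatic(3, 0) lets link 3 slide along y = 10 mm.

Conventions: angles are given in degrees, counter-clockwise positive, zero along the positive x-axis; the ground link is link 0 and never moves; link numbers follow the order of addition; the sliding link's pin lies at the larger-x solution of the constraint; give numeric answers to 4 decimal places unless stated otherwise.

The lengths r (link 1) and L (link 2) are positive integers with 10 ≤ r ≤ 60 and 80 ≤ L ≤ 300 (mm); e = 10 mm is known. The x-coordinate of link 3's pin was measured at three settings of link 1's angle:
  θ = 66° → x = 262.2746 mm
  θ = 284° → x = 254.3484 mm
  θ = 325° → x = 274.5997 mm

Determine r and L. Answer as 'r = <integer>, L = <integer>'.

constraint per measurement: (x − r cos θ)² + (r sin θ − e)² = L²
subtracting the θ₁ and θ₂ equations cancels the r² and L² terms:
r = (x₁² − x₂²) / (2[(x₁cos θ₁ + e sin θ₁) − (x₂cos θ₂ + e sin θ₂)]) = 31.9997 → r = 32
L² = (x₁ − r cos θ₁)² + (r sin θ₁ − e)² = 62499.9885 → L = 250.0000 → L = 250
check at θ₃=325°: x = 274.5997 (printed 274.5997) ✓

r = 32, L = 250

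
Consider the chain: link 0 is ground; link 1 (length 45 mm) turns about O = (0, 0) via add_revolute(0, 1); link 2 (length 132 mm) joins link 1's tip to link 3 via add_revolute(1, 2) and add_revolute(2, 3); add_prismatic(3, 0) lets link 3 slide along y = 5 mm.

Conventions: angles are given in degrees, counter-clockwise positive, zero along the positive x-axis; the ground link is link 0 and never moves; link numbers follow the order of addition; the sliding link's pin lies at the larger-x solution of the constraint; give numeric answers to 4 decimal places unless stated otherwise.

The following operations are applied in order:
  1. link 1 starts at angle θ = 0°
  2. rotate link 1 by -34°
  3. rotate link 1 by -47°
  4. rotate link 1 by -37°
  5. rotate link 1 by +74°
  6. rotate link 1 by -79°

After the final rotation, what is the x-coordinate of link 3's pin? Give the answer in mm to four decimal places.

geometry: r = 45 mm, L = 132 mm, e = 5 mm; θ starts at 0°
rotate link 1 by -34°: θ ← 0° -34° = -34°
rotate link 1 by -47°: θ ← -34° -47° = -81°
rotate link 1 by -37°: θ ← -81° -37° = -118°
rotate link 1 by +74°: θ ← -118° +74° = -44°
rotate link 1 by -79°: θ ← -44° -79° = -123°
crank pin P = (r cos θ, r sin θ) = (-24.508757, -37.740176)
h = r sin θ − e = -37.740176 − 5 = -42.740176
x = r cos θ + √(L² − h²) = -24.508757 + 124.889060 = 100.380304

100.3803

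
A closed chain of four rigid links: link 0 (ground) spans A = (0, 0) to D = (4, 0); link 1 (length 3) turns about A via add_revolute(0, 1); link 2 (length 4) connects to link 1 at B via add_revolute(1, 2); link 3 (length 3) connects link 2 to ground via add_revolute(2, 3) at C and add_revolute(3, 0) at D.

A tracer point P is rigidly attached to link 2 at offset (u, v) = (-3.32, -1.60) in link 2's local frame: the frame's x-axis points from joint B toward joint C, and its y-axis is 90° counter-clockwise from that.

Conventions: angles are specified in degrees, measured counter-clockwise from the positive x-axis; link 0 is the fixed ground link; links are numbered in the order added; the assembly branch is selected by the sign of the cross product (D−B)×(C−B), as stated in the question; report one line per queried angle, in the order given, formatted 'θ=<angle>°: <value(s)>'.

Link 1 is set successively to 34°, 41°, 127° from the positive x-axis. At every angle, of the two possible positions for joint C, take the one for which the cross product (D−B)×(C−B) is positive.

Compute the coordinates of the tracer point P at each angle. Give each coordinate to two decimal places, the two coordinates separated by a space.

A=(0,0), D=(4.00,0)
θ=34°: B = A + 3.00·(cos34°, sin34°) = (2.4871, 1.6776)
θ=34°: |BD| = 2.2590
θ=34°: circle(B,4.00) ∩ circle(D,3.00): a=2.6789, h=2.9705
θ=34°:   candidates: C₊=(6.4871,1.6776) cross=6.710; C₋=(2.0753,-2.3012) cross=-6.710
θ=34°:   branch + wants cross > 0 → take C=(6.4871,1.6776) (cross=6.710)
θ=34°: ex = (C−B)/|BC| = (1.0000,0.0000); ey = (-0.0000,1.0000)
θ=34°: P = B + -3.32·ex + -1.60·ey = (-0.8329,0.0776)
θ=41°: B = A + 3.00·(cos41°, sin41°) = (2.2641, 1.9682)
θ=41°: |BD| = 2.6243
θ=41°: circle(B,4.00) ∩ circle(D,3.00): a=2.6458, h=2.9999
θ=41°:   candidates: C₊=(6.2641,1.9682) cross=7.873; C₋=(1.7644,-2.0005) cross=-7.873
θ=41°:   branch + wants cross > 0 → take C=(6.2641,1.9682) (cross=7.873)
θ=41°: ex = (C−B)/|BC| = (1.0000,0.0000); ey = (-0.0000,1.0000)
θ=41°: P = B + -3.32·ex + -1.60·ey = (-1.0559,0.3682)
θ=127°: B = A + 3.00·(cos127°, sin127°) = (-1.8054, 2.3959)
θ=127°: |BD| = 6.2804
θ=127°: circle(B,4.00) ∩ circle(D,3.00): a=3.6975, h=1.5260
θ=127°:   candidates: C₊=(2.1946,2.3959) cross=9.584; C₋=(1.0303,-0.4252) cross=-9.584
θ=127°:   branch + wants cross > 0 → take C=(2.1946,2.3959) (cross=9.584)
θ=127°: ex = (C−B)/|BC| = (1.0000,0.0000); ey = (-0.0000,1.0000)
θ=127°: P = B + -3.32·ex + -1.60·ey = (-5.1254,0.7959)

θ=34°: -0.83 0.08
θ=41°: -1.06 0.37
θ=127°: -5.13 0.80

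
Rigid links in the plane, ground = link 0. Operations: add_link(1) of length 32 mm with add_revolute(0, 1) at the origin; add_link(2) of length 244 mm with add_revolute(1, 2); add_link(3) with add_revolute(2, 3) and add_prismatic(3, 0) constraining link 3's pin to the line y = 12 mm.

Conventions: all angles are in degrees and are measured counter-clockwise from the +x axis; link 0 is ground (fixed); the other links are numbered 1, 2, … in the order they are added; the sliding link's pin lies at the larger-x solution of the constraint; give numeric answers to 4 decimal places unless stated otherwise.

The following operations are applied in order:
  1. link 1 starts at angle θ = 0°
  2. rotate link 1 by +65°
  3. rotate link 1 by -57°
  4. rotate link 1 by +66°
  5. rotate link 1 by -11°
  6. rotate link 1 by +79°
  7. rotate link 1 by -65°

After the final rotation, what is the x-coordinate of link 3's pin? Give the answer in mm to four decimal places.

geometry: r = 32 mm, L = 244 mm, e = 12 mm; θ starts at 0°
rotate link 1 by +65°: θ ← 0° +65° = 65°
rotate link 1 by -57°: θ ← 65° -57° = 8°
rotate link 1 by +66°: θ ← 8° +66° = 74°
rotate link 1 by -11°: θ ← 74° -11° = 63°
rotate link 1 by +79°: θ ← 63° +79° = 142°
rotate link 1 by -65°: θ ← 142° -65° = 77°
crank pin P = (r cos θ, r sin θ) = (7.198434, 31.179842)
h = r sin θ − e = 31.179842 − 12 = 19.179842
x = r cos θ + √(L² − h²) = 7.198434 + 243.245007 = 250.443441

250.4434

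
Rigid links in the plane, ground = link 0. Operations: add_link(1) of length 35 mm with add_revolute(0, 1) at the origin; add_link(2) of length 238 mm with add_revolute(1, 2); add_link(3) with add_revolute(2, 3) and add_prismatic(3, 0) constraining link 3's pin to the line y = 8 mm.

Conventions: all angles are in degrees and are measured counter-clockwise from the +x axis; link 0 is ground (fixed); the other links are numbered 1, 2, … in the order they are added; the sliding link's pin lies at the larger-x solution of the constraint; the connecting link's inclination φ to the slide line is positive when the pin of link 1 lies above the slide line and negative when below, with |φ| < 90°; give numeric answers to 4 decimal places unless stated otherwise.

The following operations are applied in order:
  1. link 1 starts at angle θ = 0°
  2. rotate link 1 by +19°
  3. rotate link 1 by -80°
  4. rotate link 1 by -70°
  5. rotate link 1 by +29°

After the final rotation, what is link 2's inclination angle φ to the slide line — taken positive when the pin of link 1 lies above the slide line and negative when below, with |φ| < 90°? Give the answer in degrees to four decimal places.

geometry: r = 35 mm, L = 238 mm, e = 8 mm; θ starts at 0°
rotate link 1 by +19°: θ ← 0° +19° = 19°
rotate link 1 by -80°: θ ← 19° -80° = -61°
rotate link 1 by -70°: θ ← -61° -70° = -131°
rotate link 1 by +29°: θ ← -131° +29° = -102°
h = r sin θ − e = -34.235166 − 8 = -42.235166
sin φ = h / L = -42.235166 / 238 = -0.17745868
φ = arcsin(-0.17745868) = -10.221770°

-10.2218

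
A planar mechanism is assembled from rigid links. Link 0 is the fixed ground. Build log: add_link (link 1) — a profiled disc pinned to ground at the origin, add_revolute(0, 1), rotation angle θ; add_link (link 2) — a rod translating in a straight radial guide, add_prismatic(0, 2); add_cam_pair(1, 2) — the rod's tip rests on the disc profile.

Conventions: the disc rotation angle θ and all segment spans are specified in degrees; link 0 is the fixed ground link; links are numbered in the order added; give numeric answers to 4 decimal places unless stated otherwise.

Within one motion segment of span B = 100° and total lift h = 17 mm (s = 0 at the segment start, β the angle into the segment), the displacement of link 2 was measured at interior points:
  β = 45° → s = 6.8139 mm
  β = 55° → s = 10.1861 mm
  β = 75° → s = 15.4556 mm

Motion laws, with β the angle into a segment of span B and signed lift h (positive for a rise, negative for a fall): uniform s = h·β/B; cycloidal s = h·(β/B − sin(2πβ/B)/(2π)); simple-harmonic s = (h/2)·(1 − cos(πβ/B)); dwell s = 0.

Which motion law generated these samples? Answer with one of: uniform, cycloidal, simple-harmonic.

candidates at β/B = r: uniform s = h·r (linear in β); cycloidal s = h·(r − sin(2πr)/(2π)); simple-harmonic s = (h/2)(1 − cos(πr))
β=45°: printed 6.8139 | uniform 7.6500, cycloidal 6.8139, simple-harmonic 7.1703
β=55°: printed 10.1861 | uniform 9.3500, cycloidal 10.1861, simple-harmonic 9.8297
β=75°: printed 15.4556 | uniform 12.7500, cycloidal 15.4556, simple-harmonic 14.5104
only one law matches every sample → cycloidal

cycloidal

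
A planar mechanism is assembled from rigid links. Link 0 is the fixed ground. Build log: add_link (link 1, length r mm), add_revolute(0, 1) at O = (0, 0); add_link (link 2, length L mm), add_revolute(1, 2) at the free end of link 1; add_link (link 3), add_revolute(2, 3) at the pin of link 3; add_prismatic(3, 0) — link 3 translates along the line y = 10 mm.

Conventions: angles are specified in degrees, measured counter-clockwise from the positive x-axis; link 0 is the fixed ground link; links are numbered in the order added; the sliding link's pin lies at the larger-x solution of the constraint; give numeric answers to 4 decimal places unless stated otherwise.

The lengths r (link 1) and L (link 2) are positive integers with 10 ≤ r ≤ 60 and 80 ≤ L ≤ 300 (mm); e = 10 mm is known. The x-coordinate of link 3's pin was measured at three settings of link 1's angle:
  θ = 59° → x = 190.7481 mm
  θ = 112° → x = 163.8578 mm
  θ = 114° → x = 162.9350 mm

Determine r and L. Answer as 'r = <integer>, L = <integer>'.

constraint per measurement: (x − r cos θ)² + (r sin θ − e)² = L²
subtracting the θ₁ and θ₂ equations cancels the r² and L² terms:
r = (x₁² − x₂²) / (2[(x₁cos θ₁ + e sin θ₁) − (x₂cos θ₂ + e sin θ₂)]) = 30.0000 → r = 30
L² = (x₁ − r cos θ₁)² + (r sin θ₁ − e)² = 30975.9852 → L = 176.0000 → L = 176
check at θ₃=114°: x = 162.9350 (printed 162.9350) ✓

r = 30, L = 176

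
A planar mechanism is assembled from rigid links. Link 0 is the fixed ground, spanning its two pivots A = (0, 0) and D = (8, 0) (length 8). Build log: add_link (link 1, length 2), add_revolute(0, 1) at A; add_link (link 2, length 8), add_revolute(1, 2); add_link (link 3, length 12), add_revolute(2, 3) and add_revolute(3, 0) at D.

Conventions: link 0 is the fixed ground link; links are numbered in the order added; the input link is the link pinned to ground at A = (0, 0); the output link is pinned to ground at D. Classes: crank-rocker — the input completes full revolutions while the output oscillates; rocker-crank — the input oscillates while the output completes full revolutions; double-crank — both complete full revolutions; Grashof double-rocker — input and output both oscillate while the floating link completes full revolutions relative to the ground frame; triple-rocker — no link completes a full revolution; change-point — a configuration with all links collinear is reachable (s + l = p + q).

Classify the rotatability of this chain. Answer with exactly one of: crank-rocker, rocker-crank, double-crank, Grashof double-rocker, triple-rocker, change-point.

lengths: ground=8, input=2, coupler=8, output=12
sorted: s=2 (shortest), l=12 (longest), p+q=16
s + l = 14 vs p + q = 16
s + l < p + q (Grashof) with shortest = input link → crank-rocker

crank-rocker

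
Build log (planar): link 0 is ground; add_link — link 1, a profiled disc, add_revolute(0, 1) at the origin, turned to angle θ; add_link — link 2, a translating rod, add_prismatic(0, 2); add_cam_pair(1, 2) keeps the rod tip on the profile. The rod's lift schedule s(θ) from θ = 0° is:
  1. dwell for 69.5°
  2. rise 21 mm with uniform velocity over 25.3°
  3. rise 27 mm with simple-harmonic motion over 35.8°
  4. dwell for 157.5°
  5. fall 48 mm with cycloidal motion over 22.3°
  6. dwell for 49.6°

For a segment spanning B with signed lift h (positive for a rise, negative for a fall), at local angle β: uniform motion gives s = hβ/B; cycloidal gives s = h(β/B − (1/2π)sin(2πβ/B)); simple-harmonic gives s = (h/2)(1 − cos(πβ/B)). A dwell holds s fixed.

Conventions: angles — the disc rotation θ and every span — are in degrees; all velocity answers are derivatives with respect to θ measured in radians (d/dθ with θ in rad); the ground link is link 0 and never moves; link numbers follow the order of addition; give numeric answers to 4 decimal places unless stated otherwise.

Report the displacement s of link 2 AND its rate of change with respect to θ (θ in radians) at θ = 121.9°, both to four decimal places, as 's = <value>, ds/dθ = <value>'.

seg 1 [0°–69.5°] dwell: s stays 0.0000
seg 2 [69.5°–94.8°] uniform, h=21: full span → s += 21 → s = 21.0000
seg 3 [94.8°–130.6°] simple-harmonic, h=27: θ=121.9° here. β=27.1, B=35.8. 27/2·(1 − cos(π·0.7570)) = 23.2531 → s = 44.2531
velocity in seg [94.8°–130.6°] (simple-harmonic), θ in radians: β = 27.1° = 0.4730 rad, B = 35.8° = 0.6248 rad; ds/dθ = (πh/(2B)) sin(πβ/B) = (π·27/(2·0.6248)) sin(π·0.7570) = 46.931921 mm/rad

s = 44.2531, ds/dθ = 46.9319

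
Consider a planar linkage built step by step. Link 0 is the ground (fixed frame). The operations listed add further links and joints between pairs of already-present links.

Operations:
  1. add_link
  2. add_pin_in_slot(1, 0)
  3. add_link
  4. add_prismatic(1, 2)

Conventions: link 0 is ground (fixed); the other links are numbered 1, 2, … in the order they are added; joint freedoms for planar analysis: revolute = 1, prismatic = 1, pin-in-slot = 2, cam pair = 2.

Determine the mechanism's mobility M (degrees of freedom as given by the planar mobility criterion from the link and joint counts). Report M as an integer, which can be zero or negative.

L=1 J1=0 J2=0
add link → L=2 J1=0 J2=0
PS@1,0 dof=2 J2 → L=2 J1=0 J2=1
add link → L=3 J1=0 J2=1
P@1,2 dof=1 J1 → L=3 J1=1 J2=1
M=3(L−1)−2J1−J2=3·2−2·1−1=3

M = 3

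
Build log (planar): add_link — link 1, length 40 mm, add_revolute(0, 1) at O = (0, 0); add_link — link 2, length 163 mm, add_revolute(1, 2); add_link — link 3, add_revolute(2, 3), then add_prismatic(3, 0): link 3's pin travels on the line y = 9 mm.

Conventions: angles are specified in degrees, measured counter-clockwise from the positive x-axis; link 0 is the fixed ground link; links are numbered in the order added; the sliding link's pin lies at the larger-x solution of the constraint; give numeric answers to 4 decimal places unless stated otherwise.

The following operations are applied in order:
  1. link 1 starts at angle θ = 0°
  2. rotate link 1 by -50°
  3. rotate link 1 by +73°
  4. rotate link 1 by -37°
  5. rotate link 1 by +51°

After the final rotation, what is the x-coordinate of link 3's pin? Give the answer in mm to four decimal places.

geometry: r = 40 mm, L = 163 mm, e = 9 mm; θ starts at 0°
rotate link 1 by -50°: θ ← 0° -50° = -50°
rotate link 1 by +73°: θ ← -50° +73° = 23°
rotate link 1 by -37°: θ ← 23° -37° = -14°
rotate link 1 by +51°: θ ← -14° +51° = 37°
crank pin P = (r cos θ, r sin θ) = (31.945420, 24.072601)
h = r sin θ − e = 24.072601 − 9 = 15.072601
x = r cos θ + √(L² − h²) = 31.945420 + 162.301623 = 194.247043

194.2470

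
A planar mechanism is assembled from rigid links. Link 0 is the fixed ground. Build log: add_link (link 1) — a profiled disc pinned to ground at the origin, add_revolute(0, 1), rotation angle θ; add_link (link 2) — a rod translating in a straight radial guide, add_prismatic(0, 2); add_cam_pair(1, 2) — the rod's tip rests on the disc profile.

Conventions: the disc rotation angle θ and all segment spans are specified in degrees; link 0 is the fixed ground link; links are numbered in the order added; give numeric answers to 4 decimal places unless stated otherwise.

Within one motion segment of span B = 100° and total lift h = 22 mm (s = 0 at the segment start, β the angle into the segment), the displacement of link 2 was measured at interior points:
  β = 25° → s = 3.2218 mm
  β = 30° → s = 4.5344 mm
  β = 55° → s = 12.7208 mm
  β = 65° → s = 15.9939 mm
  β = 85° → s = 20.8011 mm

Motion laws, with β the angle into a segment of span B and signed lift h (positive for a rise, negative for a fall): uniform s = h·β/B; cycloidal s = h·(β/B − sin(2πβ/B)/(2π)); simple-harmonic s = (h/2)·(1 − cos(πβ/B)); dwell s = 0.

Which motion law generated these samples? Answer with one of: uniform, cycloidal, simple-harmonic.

candidates at β/B = r: uniform s = h·r (linear in β); cycloidal s = h·(r − sin(2πr)/(2π)); simple-harmonic s = (h/2)(1 − cos(πr))
β=25°: printed 3.2218 | uniform 5.5000, cycloidal 1.9986, simple-harmonic 3.2218
β=30°: printed 4.5344 | uniform 6.6000, cycloidal 3.2700, simple-harmonic 4.5344
β=55°: printed 12.7208 | uniform 12.1000, cycloidal 13.1820, simple-harmonic 12.7208
β=65°: printed 15.9939 | uniform 14.3000, cycloidal 17.1327, simple-harmonic 15.9939
β=85°: printed 20.8011 | uniform 18.7000, cycloidal 21.5327, simple-harmonic 20.8011
only one law matches every sample → simple-harmonic

simple-harmonic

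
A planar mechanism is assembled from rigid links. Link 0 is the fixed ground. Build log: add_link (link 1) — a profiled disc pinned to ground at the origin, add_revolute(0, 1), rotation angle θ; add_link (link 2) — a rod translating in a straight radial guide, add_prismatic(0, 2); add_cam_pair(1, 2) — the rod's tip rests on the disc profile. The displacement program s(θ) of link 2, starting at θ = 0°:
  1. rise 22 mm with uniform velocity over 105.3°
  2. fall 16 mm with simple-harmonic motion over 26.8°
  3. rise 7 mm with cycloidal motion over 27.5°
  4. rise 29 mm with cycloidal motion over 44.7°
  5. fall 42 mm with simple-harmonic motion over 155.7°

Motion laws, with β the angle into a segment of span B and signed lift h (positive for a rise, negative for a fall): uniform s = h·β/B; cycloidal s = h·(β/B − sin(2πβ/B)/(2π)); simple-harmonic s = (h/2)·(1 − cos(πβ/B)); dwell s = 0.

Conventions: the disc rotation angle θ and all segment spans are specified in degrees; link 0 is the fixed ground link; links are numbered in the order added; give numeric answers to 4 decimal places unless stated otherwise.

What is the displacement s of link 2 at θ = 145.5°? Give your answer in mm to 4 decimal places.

seg 1 [0°–105.3°] uniform, h=22: full span → s += 22 → s = 22.0000
seg 2 [105.3°–132.1°] simple-harmonic, h=-16: full span → s += -16 → s = 6.0000
seg 3 [132.1°–159.6°] cycloidal, h=7: θ=145.5° here. β=13.4, B=27.5. 7·(0.4873 − sin(2π·0.4873)/(2π)) = 3.3219 → s = 9.3219

9.3219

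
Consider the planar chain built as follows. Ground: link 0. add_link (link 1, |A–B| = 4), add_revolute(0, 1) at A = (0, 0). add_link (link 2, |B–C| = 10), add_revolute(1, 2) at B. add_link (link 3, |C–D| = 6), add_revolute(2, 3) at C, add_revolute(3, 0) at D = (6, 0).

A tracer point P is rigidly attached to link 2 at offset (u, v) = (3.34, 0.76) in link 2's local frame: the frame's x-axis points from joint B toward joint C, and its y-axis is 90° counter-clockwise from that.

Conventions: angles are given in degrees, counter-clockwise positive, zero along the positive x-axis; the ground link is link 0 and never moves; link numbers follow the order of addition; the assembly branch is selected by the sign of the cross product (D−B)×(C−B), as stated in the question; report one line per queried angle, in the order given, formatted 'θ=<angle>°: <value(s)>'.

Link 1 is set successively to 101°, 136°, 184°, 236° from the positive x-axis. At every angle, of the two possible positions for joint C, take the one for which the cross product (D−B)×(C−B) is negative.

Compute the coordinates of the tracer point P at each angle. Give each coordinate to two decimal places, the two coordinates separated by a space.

A=(0,0), D=(6.00,0)
θ=101°: B = A + 4.00·(cos101°, sin101°) = (-0.7632, 3.9265)
θ=101°: |BD| = 7.8204
θ=101°: circle(B,10.00) ∩ circle(D,6.00): a=8.0021, h=5.9972
θ=101°:   candidates: C₊=(9.1682,5.0953) cross=46.901; C₋=(3.1460,-5.2777) cross=-46.901
θ=101°:   branch - wants cross < 0 → take C=(3.1460,-5.2777) (cross=-46.901)
θ=101°: ex = (C−B)/|BC| = (0.3909,-0.9204); ey = (0.9204,0.3909)
θ=101°: P = B + 3.34·ex + 0.76·ey = (1.2420,1.1494)
θ=136°: B = A + 4.00·(cos136°, sin136°) = (-2.8774, 2.7786)
θ=136°: |BD| = 9.3021
θ=136°: circle(B,10.00) ∩ circle(D,6.00): a=8.0911, h=5.8765
θ=136°:   candidates: C₊=(6.5997,5.9700) cross=54.664; C₋=(3.0890,-5.2465) cross=-54.664
θ=136°:   branch - wants cross < 0 → take C=(3.0890,-5.2465) (cross=-54.664)
θ=136°: ex = (C−B)/|BC| = (0.5966,-0.8025); ey = (0.8025,0.5966)
θ=136°: P = B + 3.34·ex + 0.76·ey = (-0.2747,0.5517)
θ=184°: B = A + 4.00·(cos184°, sin184°) = (-3.9903, -0.2790)
θ=184°: |BD| = 9.9942
θ=184°: circle(B,10.00) ∩ circle(D,6.00): a=8.1989, h=5.7251
θ=184°:   candidates: C₊=(4.0457,5.6728) cross=57.218; C₋=(4.3653,-5.7730) cross=-57.218
θ=184°:   branch - wants cross < 0 → take C=(4.3653,-5.7730) (cross=-57.218)
θ=184°: ex = (C−B)/|BC| = (0.8356,-0.5494); ey = (0.5494,0.8356)
θ=184°: P = B + 3.34·ex + 0.76·ey = (-0.7819,-1.4790)
θ=236°: B = A + 4.00·(cos236°, sin236°) = (-2.2368, -3.3162)
θ=236°: |BD| = 8.8793
θ=236°: circle(B,10.00) ∩ circle(D,6.00): a=8.0435, h=5.9415
θ=236°:   candidates: C₊=(3.0058,5.1995) cross=52.756; C₋=(7.4437,-5.8237) cross=-52.756
θ=236°:   branch - wants cross < 0 → take C=(7.4437,-5.8237) (cross=-52.756)
θ=236°: ex = (C−B)/|BC| = (0.9681,-0.2508); ey = (0.2508,0.9681)
θ=236°: P = B + 3.34·ex + 0.76·ey = (1.1871,-3.4180)

θ=101°: 1.24 1.15
θ=136°: -0.27 0.55
θ=184°: -0.78 -1.48
θ=236°: 1.19 -3.42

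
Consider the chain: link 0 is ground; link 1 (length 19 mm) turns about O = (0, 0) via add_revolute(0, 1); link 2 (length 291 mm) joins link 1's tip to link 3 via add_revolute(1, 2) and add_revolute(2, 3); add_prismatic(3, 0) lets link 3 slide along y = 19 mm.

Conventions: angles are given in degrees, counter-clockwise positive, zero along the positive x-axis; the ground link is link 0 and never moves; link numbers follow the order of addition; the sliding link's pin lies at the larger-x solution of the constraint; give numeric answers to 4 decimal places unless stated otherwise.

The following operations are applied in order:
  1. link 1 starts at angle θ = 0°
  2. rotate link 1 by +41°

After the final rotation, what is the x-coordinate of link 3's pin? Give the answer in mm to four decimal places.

geometry: r = 19 mm, L = 291 mm, e = 19 mm; θ starts at 0°
rotate link 1 by +41°: θ ← 0° +41° = 41°
crank pin P = (r cos θ, r sin θ) = (14.339482, 12.465122)
h = r sin θ − e = 12.465122 − 19 = -6.534878
x = r cos θ + √(L² − h²) = 14.339482 + 290.926615 = 305.266097

305.2661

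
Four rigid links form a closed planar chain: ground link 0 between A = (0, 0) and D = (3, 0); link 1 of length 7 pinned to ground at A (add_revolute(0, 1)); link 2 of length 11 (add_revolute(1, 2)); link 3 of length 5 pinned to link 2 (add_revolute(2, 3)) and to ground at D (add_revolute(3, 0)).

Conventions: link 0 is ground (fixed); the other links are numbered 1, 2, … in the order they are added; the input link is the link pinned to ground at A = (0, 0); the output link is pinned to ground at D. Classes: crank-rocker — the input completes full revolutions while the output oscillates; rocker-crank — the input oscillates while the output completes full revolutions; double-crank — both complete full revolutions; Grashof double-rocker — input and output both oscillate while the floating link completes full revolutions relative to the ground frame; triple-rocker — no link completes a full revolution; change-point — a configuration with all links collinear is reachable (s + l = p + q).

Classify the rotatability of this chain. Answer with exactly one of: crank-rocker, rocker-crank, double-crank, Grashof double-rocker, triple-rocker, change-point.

lengths: ground=3, input=7, coupler=11, output=5
sorted: s=3 (shortest), l=11 (longest), p+q=12
s + l = 14 vs p + q = 12
s + l > p + q → non-Grashof → no link fully rotates → triple-rocker

triple-rocker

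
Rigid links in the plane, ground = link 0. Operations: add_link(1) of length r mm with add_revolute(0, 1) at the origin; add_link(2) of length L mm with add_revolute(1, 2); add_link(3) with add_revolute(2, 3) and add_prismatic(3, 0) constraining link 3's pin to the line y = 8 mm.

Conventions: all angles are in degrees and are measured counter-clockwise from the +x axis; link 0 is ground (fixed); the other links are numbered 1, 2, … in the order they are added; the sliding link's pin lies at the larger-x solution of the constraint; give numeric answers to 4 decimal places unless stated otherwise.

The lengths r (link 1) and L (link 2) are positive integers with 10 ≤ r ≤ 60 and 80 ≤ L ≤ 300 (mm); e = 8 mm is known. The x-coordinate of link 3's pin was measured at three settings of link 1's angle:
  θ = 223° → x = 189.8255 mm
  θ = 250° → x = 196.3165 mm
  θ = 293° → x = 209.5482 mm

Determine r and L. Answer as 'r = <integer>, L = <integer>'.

constraint per measurement: (x − r cos θ)² + (r sin θ − e)² = L²
subtracting the θ₁ and θ₂ equations cancels the r² and L² terms:
r = (x₁² − x₂²) / (2[(x₁cos θ₁ + e sin θ₁) − (x₂cos θ₂ + e sin θ₂)]) = 17.9999 → r = 18
L² = (x₁ − r cos θ₁)² + (r sin θ₁ − e)² = 41616.0009 → L = 204.0000 → L = 204
check at θ₃=293°: x = 209.5482 (printed 209.5482) ✓

r = 18, L = 204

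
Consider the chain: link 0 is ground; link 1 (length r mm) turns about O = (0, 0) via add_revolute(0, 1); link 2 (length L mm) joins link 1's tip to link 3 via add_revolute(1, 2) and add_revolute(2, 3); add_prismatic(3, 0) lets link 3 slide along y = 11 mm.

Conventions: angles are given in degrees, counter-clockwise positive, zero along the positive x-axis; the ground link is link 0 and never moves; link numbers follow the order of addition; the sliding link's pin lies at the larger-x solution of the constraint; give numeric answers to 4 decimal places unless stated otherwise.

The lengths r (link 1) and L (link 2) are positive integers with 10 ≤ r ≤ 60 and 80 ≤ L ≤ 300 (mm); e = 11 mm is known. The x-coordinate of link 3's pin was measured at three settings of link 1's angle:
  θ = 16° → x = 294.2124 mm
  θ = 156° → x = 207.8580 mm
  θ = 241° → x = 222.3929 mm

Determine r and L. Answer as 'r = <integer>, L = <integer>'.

constraint per measurement: (x − r cos θ)² + (r sin θ − e)² = L²
subtracting the θ₁ and θ₂ equations cancels the r² and L² terms:
r = (x₁² − x₂²) / (2[(x₁cos θ₁ + e sin θ₁) − (x₂cos θ₂ + e sin θ₂)]) = 46.0000 → r = 46
L² = (x₁ − r cos θ₁)² + (r sin θ₁ − e)² = 62500.0011 → L = 250.0000 → L = 250
check at θ₃=241°: x = 222.3929 (printed 222.3929) ✓

r = 46, L = 250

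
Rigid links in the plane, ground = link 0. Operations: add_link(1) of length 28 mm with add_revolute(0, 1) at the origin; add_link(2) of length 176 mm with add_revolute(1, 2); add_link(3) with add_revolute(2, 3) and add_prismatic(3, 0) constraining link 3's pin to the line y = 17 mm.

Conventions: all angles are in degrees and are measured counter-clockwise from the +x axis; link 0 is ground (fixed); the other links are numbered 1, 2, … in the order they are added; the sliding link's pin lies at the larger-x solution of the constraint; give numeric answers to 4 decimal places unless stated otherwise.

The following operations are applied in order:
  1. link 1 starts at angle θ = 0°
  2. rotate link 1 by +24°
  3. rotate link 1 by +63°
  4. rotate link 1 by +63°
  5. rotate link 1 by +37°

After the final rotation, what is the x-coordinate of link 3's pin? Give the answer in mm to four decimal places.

geometry: r = 28 mm, L = 176 mm, e = 17 mm; θ starts at 0°
rotate link 1 by +24°: θ ← 0° +24° = 24°
rotate link 1 by +63°: θ ← 24° +63° = 87°
rotate link 1 by +63°: θ ← 87° +63° = 150°
rotate link 1 by +37°: θ ← 150° +37° = 187°
crank pin P = (r cos θ, r sin θ) = (-27.791292, -3.412342)
h = r sin θ − e = -3.412342 − 17 = -20.412342
x = r cos θ + √(L² − h²) = -27.791292 + 174.812289 = 147.020997

147.0210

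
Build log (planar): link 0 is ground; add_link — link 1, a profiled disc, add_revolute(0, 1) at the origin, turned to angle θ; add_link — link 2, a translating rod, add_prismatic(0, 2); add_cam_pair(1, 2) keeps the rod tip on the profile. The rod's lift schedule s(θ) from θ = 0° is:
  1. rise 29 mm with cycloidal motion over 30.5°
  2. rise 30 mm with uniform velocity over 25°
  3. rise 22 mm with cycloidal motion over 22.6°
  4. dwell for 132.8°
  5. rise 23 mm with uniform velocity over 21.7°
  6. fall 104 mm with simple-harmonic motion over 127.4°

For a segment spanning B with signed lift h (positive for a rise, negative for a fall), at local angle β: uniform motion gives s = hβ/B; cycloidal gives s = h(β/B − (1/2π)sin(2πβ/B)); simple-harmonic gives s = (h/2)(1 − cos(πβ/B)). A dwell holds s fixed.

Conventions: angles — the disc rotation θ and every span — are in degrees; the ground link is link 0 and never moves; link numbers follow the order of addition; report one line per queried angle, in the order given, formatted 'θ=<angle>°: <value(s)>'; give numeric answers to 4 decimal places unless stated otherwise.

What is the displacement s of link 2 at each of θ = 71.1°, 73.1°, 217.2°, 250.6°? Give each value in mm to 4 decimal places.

seg 1 [0°–30.5°] cycloidal, h=29: full span → s += 29 → s = 29.0000
seg 2 [30.5°–55.5°] uniform, h=30: full span → s += 30 → s = 59.0000
seg 3 [55.5°–78.1°] cycloidal, h=22: θ=71.1° here. β=15.6, B=22.6. 22·(0.6903 − sin(2π·0.6903)/(2π)) = 18.4435 → s = 77.4435
seg 3 [55.5°–78.1°] cycloidal, h=22: θ=73.1° here. β=17.6, B=22.6. 22·(0.7788 − sin(2π·0.7788)/(2π)) = 20.5771 → s = 79.5771
seg 3 [55.5°–78.1°] cycloidal, h=22: full span → s += 22 → s = 81.0000
seg 4 [78.1°–210.9°] dwell: s stays 81.0000
seg 5 [210.9°–232.6°] uniform, h=23: θ=217.2° here. β=6.3, B=21.7. 23·6.3/21.7 = 6.6774 → s = 87.6774
seg 5 [210.9°–232.6°] uniform, h=23: full span → s += 23 → s = 104.0000
seg 6 [232.6°–360°] simple-harmonic, h=-104: θ=250.6° here. β=18, B=127.4. -104/2·(1 − cos(π·0.1413)) = -5.0389 → s = 98.9611

θ=71.1°: 77.4435
θ=73.1°: 79.5771
θ=217.2°: 87.6774
θ=250.6°: 98.9611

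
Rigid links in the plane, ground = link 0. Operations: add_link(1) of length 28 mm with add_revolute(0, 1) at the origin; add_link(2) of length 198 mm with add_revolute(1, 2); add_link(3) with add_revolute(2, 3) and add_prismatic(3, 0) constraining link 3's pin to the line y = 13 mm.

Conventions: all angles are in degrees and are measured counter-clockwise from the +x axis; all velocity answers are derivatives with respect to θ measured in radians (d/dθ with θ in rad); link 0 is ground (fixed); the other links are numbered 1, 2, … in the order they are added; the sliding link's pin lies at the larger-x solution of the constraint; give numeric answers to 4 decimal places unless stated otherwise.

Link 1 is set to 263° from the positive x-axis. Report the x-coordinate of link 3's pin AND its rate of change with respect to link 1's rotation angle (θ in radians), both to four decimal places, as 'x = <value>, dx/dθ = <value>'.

geometry: r = 28 mm, L = 198 mm, e = 13 mm
crank pin P = (r cos θ, r sin θ) = (-3.412342, -27.791292)
h = r sin θ − e = -27.791292 − 13 = -40.791292
x = r cos θ + √(L² − h²) = -3.412342 + 193.752601 = 190.340260
dx/dθ = −r sin θ − h·r cos θ/√(L² − h²) (θ in radians; h = -40.791292) = 27.072882

x = 190.3403, dx/dθ = 27.0729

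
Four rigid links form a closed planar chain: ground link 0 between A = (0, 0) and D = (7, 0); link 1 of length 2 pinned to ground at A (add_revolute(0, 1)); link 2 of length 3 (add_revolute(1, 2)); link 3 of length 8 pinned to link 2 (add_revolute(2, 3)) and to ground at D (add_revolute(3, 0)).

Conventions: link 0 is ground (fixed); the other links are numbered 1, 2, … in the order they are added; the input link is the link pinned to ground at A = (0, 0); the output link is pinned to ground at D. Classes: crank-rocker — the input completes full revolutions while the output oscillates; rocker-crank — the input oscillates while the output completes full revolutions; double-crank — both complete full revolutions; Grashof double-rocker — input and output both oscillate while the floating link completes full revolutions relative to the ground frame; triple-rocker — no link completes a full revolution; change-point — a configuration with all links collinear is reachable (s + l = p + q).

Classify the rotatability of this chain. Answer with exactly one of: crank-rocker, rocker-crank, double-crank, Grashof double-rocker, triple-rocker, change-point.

lengths: ground=7, input=2, coupler=3, output=8
sorted: s=2 (shortest), l=8 (longest), p+q=10
s + l = 10 vs p + q = 10
s + l = p + q → change-point (collinear configuration reachable)

change-point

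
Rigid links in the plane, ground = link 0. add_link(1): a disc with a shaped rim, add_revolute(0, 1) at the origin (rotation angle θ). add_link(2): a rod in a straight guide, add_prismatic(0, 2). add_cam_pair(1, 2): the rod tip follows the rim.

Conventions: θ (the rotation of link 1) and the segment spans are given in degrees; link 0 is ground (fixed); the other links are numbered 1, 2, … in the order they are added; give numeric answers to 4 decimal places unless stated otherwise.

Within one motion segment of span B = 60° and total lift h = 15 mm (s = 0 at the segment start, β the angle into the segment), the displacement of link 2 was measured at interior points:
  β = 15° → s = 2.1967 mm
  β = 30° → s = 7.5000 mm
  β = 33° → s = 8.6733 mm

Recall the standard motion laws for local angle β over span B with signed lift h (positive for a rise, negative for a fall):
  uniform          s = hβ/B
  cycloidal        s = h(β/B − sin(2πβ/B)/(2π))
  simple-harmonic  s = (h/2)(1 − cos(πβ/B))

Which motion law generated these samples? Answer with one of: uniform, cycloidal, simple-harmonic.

candidates at β/B = r: uniform s = h·r (linear in β); cycloidal s = h·(r − sin(2πr)/(2π)); simple-harmonic s = (h/2)(1 − cos(πr))
β=15°: printed 2.1967 | uniform 3.7500, cycloidal 1.3627, simple-harmonic 2.1967
β=30°: printed 7.5000 | uniform 7.5000, cycloidal 7.5000, simple-harmonic 7.5000
β=33°: printed 8.6733 | uniform 8.2500, cycloidal 8.9877, simple-harmonic 8.6733
only one law matches every sample → simple-harmonic

simple-harmonic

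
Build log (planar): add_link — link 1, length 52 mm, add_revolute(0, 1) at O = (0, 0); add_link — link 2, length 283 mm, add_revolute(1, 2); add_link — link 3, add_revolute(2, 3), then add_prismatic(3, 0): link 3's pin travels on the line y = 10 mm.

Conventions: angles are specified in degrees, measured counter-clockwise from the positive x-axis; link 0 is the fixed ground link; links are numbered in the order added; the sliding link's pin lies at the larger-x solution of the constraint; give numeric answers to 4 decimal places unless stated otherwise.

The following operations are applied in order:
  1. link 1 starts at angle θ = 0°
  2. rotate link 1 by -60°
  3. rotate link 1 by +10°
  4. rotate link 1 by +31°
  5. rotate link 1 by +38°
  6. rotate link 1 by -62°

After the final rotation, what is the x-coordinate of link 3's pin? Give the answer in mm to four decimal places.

geometry: r = 52 mm, L = 283 mm, e = 10 mm; θ starts at 0°
rotate link 1 by -60°: θ ← 0° -60° = -60°
rotate link 1 by +10°: θ ← -60° +10° = -50°
rotate link 1 by +31°: θ ← -50° +31° = -19°
rotate link 1 by +38°: θ ← -19° +38° = 19°
rotate link 1 by -62°: θ ← 19° -62° = -43°
crank pin P = (r cos θ, r sin θ) = (38.030392, -35.463915)
h = r sin θ − e = -35.463915 − 10 = -45.463915
x = r cos θ + √(L² − h²) = 38.030392 + 279.324243 = 317.354635

317.3546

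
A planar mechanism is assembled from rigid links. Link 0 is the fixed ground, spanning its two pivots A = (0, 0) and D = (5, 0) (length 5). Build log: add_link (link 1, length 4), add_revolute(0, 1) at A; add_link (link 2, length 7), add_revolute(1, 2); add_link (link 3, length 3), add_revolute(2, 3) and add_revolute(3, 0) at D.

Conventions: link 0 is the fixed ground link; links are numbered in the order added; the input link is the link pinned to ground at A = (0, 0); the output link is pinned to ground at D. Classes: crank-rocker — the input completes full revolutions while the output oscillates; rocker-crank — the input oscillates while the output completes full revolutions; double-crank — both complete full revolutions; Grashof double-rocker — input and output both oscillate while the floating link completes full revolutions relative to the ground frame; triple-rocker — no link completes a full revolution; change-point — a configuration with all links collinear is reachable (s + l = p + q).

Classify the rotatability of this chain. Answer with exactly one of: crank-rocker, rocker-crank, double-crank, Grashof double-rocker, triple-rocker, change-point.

lengths: ground=5, input=4, coupler=7, output=3
sorted: s=3 (shortest), l=7 (longest), p+q=9
s + l = 10 vs p + q = 9
s + l > p + q → non-Grashof → no link fully rotates → triple-rocker

triple-rocker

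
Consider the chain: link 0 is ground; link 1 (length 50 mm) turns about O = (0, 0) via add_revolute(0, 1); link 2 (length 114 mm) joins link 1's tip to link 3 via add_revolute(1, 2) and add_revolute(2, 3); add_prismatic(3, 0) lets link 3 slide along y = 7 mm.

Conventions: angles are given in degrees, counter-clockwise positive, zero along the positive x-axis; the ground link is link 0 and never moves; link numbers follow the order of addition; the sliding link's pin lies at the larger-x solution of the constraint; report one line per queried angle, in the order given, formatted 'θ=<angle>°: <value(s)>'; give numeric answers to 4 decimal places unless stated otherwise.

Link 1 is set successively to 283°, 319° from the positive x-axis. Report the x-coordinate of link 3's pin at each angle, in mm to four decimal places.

geometry: r = 50 mm, L = 114 mm, e = 7 mm
θ=283°: crank pin P = (r cos θ, r sin θ) = (11.247553, -48.718503)
θ=283°: h = r sin θ − e = -48.718503 − 7 = -55.718503
θ=283°: x = r cos θ + √(L² − h²) = 11.247553 + 99.455761 = 110.703314
θ=319°: crank pin P = (r cos θ, r sin θ) = (37.735479, -32.802951)
θ=319°: h = r sin θ − e = -32.802951 − 7 = -39.802951
θ=319°: x = r cos θ + √(L² − h²) = 37.735479 + 106.825676 = 144.561155

θ=283°: 110.7033
θ=319°: 144.5612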